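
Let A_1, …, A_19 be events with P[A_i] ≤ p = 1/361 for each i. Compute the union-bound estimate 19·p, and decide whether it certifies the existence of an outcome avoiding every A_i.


Union bound: P[∪_{i=1}^{19} A_i] ≤ Σ_i P[A_i] ≤ 19·p = 19·(1/361) = 1/19.
Numerically: 1/19 ≈ 0.0526.
Is 1/19 < 1? YES.
Since P[∪ A_i] ≤ 1/19 < 1, the complement has P[∩ A_i^c] ≥ 1 − 1/19 = 18/19 > 0, so some outcome avoids every A_i.

19·p = 1/19 ≈ 0.0526; existence CERTIFIED by the union bound.


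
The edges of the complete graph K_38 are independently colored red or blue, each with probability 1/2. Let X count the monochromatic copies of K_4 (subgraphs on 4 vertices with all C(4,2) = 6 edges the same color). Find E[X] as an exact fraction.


Let X = Σ_S X_S over the C(38, 4) = 73815 subsets S of size 4, where X_S = 1 if the K_4 on S is monochromatic.
For a fixed S, the K_4 on S has C(4, 2) = 6 edges. P[all 6 edges red] = (1/2)^6, and likewise for blue, so P[monochromatic] = 2·(1/2)^6 = 2^{1 − 6} = 1/32.
By linearity: E[X] = C(38, 4) · 2^{1 − 6} = 73815 · 1/32 = 73815/32.
Numerically: E[X] ≈ 2306.719.

E[X] = C(38,4)·2^(1−C(4,2)) = 73815/32 ≈ 2306.719.


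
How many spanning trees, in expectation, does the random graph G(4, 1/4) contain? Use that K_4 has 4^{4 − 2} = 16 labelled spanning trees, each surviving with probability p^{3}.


K_4 has 4^{4 − 2} = 16 labelled spanning trees.
For each such spanning tree H, let X_H = 1 if all 3 edges of H are present in G. Then P[X_H = 1] = p^{3} = (1/4)^{3} = 1/64.
By linearity of expectation: E[X] = Σ_H E[X_H] = 16 · p^{3} = 16 · 1/64 = 1/4.
Numerically: E[X] ≈ 0.25.

E[X] = 16 · (1/4)^{3} = 1/4 ≈ 0.25.


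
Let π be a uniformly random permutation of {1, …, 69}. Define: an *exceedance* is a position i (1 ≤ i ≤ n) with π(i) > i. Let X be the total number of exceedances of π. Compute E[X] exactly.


Write X = Σ_{i=1}^{69} X_i, where X_i = 1_{π(i) > i}.
For each fixed i, π(i) is uniform over {1, …, 69} (marginal of a uniform permutation), so P[π(i) > i] = (n − i)/n. Summing: Σ_{i=1}^{69} (n − i)/n = (0 + 1 + … + 68)/69 = 69(69 − 1)/(2·69) = (69 − 1)/2.
Hence E[X] = Σ_{i=1}^{69} (69 − i)/69 = 34 ≈ 34.000000.

E[X] = 34 = 34.000000.


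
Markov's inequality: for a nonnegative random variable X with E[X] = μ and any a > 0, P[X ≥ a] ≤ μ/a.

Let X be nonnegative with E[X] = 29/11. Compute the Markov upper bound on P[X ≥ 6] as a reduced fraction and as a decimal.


μ = E[X] = 29/11, a = 6.
Markov: P[X ≥ 6] ≤ μ/a = (29/11)/6 = 29/66.
Numerically: ≈ 0.439394.
(Since a = 6 > μ = 2.636364, the bound 29/66 is < 1 and informative.)

P[X ≥ 6] ≤ 29/66 ≈ 0.439394.


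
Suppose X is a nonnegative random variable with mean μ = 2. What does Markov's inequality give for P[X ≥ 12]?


μ = E[X] = 2, a = 12.
Markov: P[X ≥ 12] ≤ μ/a = (2)/12 = 1/6.
Numerically: ≈ 0.1667.
(Since a = 12 > μ = 2.0000, the bound 1/6 is < 1 and informative.)

P[X ≥ 12] ≤ 1/6 ≈ 0.1667.


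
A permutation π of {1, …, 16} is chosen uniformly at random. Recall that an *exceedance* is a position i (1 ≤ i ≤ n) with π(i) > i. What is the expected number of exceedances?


Write X = Σ_{i=1}^{16} X_i, where X_i = 1_{π(i) > i}.
For each fixed i, π(i) is uniform over {1, …, 16} (marginal of a uniform permutation), so P[π(i) > i] = (n − i)/n. Summing: Σ_{i=1}^{16} (n − i)/n = (0 + 1 + … + 15)/16 = 16(16 − 1)/(2·16) = (16 − 1)/2.
Hence E[X] = Σ_{i=1}^{16} (16 − i)/16 = 15/2 ≈ 7.5000.

E[X] = 15/2 = 7.5000.


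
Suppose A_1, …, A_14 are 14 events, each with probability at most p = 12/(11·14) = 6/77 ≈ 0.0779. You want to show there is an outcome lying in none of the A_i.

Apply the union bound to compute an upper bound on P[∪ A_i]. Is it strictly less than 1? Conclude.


Union bound: P[∪_{i=1}^{14} A_i] ≤ Σ_i P[A_i] ≤ 14·p = 14·(6/77) = 12/11.
Numerically: 12/11 ≈ 1.0909.
Is 12/11 < 1? NO.
Since the bound 12/11 is ≥ 1, the union bound is uninformative here; it does NOT by itself certify existence.

14·p = 12/11 ≈ 1.0909; existence NOT certified by the union bound.


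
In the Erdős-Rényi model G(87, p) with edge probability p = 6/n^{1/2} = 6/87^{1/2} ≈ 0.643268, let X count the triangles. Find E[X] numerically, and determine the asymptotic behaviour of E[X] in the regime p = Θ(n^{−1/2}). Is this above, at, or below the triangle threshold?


Number of potential triangles: C(87, 3) = 105995.
Each occurs with probability p³ ≈ (0.643268)³ ≈ 2.66179664e-01.
By linearity: E[X] = C(87, 3)·p³ ≈ 105995 · 2.66179664e-01 ≈ 28213.713467.
Since α = 1/2 < 1, p = c/n^{1/2} ≫ 1/n is above the triangle threshold p ~ 1/n. Asymptotically E[X] ~ (c³/6)·n^{3(1−α)} = (6³/6)·n^{1.5} → ∞; triangles are abundant w.h.p.

E[X] ≈ 28213.713467; in regime p = Θ(1/n^{1/2}) E[X] diverges (above the triangle threshold p ~ 1/n).


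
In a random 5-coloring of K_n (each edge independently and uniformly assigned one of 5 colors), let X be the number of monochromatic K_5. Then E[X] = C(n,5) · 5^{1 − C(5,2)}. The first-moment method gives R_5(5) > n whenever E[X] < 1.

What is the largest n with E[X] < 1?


We need C(n, 5) · 5^{1 − 10} < 1, i.e. C(n, 5) < 5^{10 − 1} = 1953125.
Check values of n near the boundary:
  n = 48: C(48, 5) = 1712304; 1712304 < 1953125? YES
  n = 49: C(49, 5) = 1906884; 1906884 < 1953125? YES
  n = 50: C(50, 5) = 2118760; 2118760 < 1953125? NO
The largest n with C(n, 5) < 1953125 is n = 49 (where E[X] = 1906884/1953125 ≈ 0.976325). Hence R_5(5) > 49, i.e. R_5(5) ≥ 50.

Largest n = 49; hence R_5(5) > 49.


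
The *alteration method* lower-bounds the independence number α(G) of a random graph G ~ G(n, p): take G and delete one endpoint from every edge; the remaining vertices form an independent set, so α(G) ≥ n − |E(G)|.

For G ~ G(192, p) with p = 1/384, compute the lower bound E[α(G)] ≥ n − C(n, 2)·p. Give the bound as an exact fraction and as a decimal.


E[|E(G)|] = C(192, 2)·p = 18336 · (1/384) = 191/4.
E[α(G)] ≥ n − E[|E(G)|] = 192 − 191/4 = 577/4.
Numerically: ≈ 144.250.
(This is only a lower bound; the true E[α(G)] may be larger.)

E[α(G)] ≥ 577/4 ≈ 144.250.


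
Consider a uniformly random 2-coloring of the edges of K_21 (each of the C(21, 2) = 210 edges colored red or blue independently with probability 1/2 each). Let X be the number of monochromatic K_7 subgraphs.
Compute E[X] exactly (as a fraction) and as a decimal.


Let X = Σ_S X_S over the C(21, 7) = 116280 subsets S of size 7, where X_S = 1 if the K_7 on S is monochromatic.
For a fixed S, the K_7 on S has C(7, 2) = 21 edges. P[all 21 edges red] = (1/2)^21, and likewise for blue, so P[monochromatic] = 2·(1/2)^21 = 2^{1 − 21} = 1/1048576.
Summing: E[X] = C(21, 7) · 2^{1 − 21} = 116280 · 1/1048576 = 14535/131072.
Numerically: E[X] ≈ 0.111.

E[X] = C(21,7)·2^(1−C(7,2)) = 14535/131072 ≈ 0.111.


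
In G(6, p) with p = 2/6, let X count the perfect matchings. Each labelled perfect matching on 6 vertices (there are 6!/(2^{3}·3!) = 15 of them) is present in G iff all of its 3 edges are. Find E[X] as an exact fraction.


K_6 has 6!/(2^{3}·3!) = 15 labelled perfect matchings.
For each such perfect matching H, let X_H = 1 if all 3 edges of H are present in G. Then P[X_H = 1] = p^{3} = (1/3)^{3} = 1/27.
Summing the indicators: E[X] = Σ_H E[X_H] = 15 · p^{3} = 15 · 1/27 = 5/9.
Numerically: E[X] ≈ 0.55556.

E[X] = 15 · (1/3)^{3} = 5/9 ≈ 0.55556.


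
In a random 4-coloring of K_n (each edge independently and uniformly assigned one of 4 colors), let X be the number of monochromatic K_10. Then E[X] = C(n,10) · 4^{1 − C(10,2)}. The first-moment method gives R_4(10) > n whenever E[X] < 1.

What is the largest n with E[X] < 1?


We need C(n, 10) · 4^{1 − 45} < 1, i.e. C(n, 10) < 4^{45 − 1} = 309485009821345068724781056.
Check values of n near the boundary:
  n = 2020: C(2020, 10) = 304832018578739931133653656; 304832018578739931133653656 < 309485009821345068724781056? YES
  n = 2021: C(2021, 10) = 306347841644770462864800616; 306347841644770462864800616 < 309485009821345068724781056? YES
  n = 2022: C(2022, 10) = 307870445231474093395937796; 307870445231474093395937796 < 309485009821345068724781056? YES
  n = 2023: C(2023, 10) = 309399856285778485315440716; 309399856285778485315440716 < 309485009821345068724781056? YES
  n = 2024: C(2024, 10) = 310936101848269937576192656; 310936101848269937576192656 < 309485009821345068724781056? NO
  n = 2025: C(2025, 10) = 312479209053472269772600560; 312479209053472269772600560 < 309485009821345068724781056? NO
The largest n with C(n, 10) < 309485009821345068724781056 is n = 2023 (where E[X] = 77349964071444621328860179/77371252455336267181195264 ≈ 0.99972). Hence R_4(10) > 2023, i.e. R_4(10) ≥ 2024.

Largest n = 2023; hence R_4(10) > 2023.


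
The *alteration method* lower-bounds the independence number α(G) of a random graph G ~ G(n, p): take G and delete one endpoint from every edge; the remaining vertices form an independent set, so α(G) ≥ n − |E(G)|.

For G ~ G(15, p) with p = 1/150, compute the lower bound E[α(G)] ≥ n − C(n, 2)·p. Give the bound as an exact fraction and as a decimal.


E[|E(G)|] = C(15, 2)·p = 105 · (1/150) = 7/10.
E[α(G)] ≥ n − E[|E(G)|] = 15 − 7/10 = 143/10.
Numerically: ≈ 14.300000.
(This is only a lower bound; the true E[α(G)] may be larger.)

E[α(G)] ≥ 143/10 ≈ 14.300000.


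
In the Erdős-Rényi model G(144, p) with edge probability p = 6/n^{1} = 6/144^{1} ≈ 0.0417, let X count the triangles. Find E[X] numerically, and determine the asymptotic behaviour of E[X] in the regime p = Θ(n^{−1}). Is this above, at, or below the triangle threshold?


Number of potential triangles: C(144, 3) = 487344.
Each occurs with probability p³ ≈ (0.0417)³ ≈ 7.23380e-05.
By linearity: E[X] = C(144, 3)·p³ ≈ 487344 · 7.23380e-05 ≈ 35.253.
Here α = 1, so p = 6/n is exactly at the triangle threshold p ~ 1/n. Asymptotically E[X] → c³/6 = 6³/6 = 36 ≈ 36.000, a bounded constant. In this regime the triangle count is asymptotically Poisson(c³/6).

E[X] ≈ 35.253; in regime p = Θ(1/n^{1}) E[X] stays bounded (at the triangle threshold p ~ 1/n).


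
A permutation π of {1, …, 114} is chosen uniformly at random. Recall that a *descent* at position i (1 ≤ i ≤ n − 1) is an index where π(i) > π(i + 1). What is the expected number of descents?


Write X = Σ X_I over i = 1, …, 113, with X_I the indicator of one descent.
There are 113 indicators.
For each fixed i, the pair (π(i), π(i+1)) is a uniformly random ordered pair of distinct values from {1, …, 114}; by symmetry P[π(i) > π(i+1)] = 1/2.
By linearity: E[X] = 113 · (1/2) = (114 − 1) · (1/2) = 113/2 ≈ 56.500000.

E[X] = 113/2 = 56.500000.


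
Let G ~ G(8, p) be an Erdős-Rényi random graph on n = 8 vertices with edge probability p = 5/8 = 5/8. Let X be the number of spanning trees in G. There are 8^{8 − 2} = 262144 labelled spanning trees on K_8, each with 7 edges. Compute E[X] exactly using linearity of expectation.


K_8 has 8^{8 − 2} = 262144 labelled spanning trees.
For each such spanning tree H, let X_H = 1 if all 7 edges of H are present in G. Then P[X_H = 1] = p^{7} = (5/8)^{7} = 78125/2097152.
By linearity of expectation: E[X] = Σ_H E[X_H] = 262144 · p^{7} = 262144 · 78125/2097152 = 78125/8.
Numerically: E[X] ≈ 9766.

E[X] = 262144 · (5/8)^{7} = 78125/8 ≈ 9766.


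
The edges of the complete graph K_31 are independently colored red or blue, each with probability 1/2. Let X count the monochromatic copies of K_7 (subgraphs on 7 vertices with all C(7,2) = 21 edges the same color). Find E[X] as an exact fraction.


Let X = Σ_S X_S over the C(31, 7) = 2629575 subsets S of size 7, where X_S = 1 if the K_7 on S is monochromatic.
For a fixed S, the K_7 on S has C(7, 2) = 21 edges. P[all 21 edges red] = (1/2)^21, and likewise for blue, so P[monochromatic] = 2·(1/2)^21 = 2^{1 − 21} = 1/1048576.
Summing: E[X] = C(31, 7) · 2^{1 − 21} = 2629575 · 1/1048576 = 2629575/1048576.
Numerically: E[X] ≈ 2.5078.

E[X] = C(31,7)·2^(1−C(7,2)) = 2629575/1048576 ≈ 2.5078.


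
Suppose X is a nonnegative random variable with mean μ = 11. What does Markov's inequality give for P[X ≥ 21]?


μ = E[X] = 11, a = 21.
Markov: P[X ≥ 21] ≤ μ/a = (11)/21 = 11/21.
Numerically: ≈ 0.52381.
(Since a = 21 > μ = 11.00000, the bound 11/21 is < 1 and informative.)

P[X ≥ 21] ≤ 11/21 ≈ 0.52381.


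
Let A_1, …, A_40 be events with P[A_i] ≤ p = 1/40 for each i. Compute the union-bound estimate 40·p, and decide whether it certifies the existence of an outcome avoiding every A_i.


Union bound: P[∪_{i=1}^{40} A_i] ≤ Σ_i P[A_i] ≤ 40·p = 40·(1/40) = 1.
Numerically: 1 ≈ 1.000000.
Is 1 < 1? NO.
Since the bound 1 is ≥ 1, the union bound is uninformative here; it does NOT by itself certify existence.

40·p = 1 ≈ 1.000000; existence NOT certified by the union bound.


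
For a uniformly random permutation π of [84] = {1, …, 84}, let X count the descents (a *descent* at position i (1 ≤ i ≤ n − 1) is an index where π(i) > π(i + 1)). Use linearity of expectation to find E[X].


Write X = Σ X_I over i = 1, …, 83, with X_I the indicator of one descent.
There are 83 indicators.
For each fixed i, the pair (π(i), π(i+1)) is a uniformly random ordered pair of distinct values from {1, …, 84}; by symmetry P[π(i) > π(i+1)] = 1/2.
By linearity: E[X] = 83 · (1/2) = (84 − 1) · (1/2) = 83/2 ≈ 41.5000.

E[X] = 83/2 = 41.5000.


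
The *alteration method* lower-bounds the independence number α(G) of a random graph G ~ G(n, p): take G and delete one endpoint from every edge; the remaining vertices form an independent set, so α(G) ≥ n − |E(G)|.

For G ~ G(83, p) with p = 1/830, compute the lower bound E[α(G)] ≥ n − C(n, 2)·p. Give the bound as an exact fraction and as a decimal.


E[|E(G)|] = C(83, 2)·p = 3403 · (1/830) = 41/10.
E[α(G)] ≥ n − E[|E(G)|] = 83 − 41/10 = 789/10.
Numerically: ≈ 78.90000.
(This is only a lower bound; the true E[α(G)] may be larger.)

E[α(G)] ≥ 789/10 ≈ 78.90000.


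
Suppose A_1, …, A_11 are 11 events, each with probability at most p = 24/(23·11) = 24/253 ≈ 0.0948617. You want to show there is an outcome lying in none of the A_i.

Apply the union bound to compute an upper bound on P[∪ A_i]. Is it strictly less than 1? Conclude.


Union bound: P[∪_{i=1}^{11} A_i] ≤ Σ_i P[A_i] ≤ 11·p = 11·(24/253) = 24/23.
Numerically: 24/23 ≈ 1.0434783.
Is 24/23 < 1? NO.
Since the bound 24/23 is ≥ 1, the union bound is uninformative here; it does NOT by itself certify existence.

11·p = 24/23 ≈ 1.0434783; existence NOT certified by the union bound.


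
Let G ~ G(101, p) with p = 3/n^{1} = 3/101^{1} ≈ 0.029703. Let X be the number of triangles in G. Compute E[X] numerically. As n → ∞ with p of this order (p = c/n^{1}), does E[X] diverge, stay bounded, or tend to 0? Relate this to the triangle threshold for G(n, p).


Number of potential triangles: C(101, 3) = 166650.
Each occurs with probability p³ ≈ (0.029703)³ ≈ 2.6205934e-05.
By linearity: E[X] = C(101, 3)·p³ ≈ 166650 · 2.6205934e-05 ≈ 4.36722.
Here α = 1, so p = 3/n is exactly at the triangle threshold p ~ 1/n. Asymptotically E[X] → c³/6 = 3³/6 = 9/2 ≈ 4.50000, a bounded constant. In this regime the triangle count is asymptotically Poisson(c³/6).

E[X] ≈ 4.36722; in regime p = Θ(1/n^{1}) E[X] stays bounded (at the triangle threshold p ~ 1/n).


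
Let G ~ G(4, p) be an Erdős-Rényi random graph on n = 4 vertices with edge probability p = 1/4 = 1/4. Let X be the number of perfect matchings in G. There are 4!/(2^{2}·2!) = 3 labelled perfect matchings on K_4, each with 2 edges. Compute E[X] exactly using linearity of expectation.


K_4 has 4!/(2^{2}·2!) = 3 labelled perfect matchings.
For each such perfect matching H, let X_H = 1 if all 2 edges of H are present in G. Then P[X_H = 1] = p^{2} = (1/4)^{2} = 1/16.
Summing the indicators: E[X] = Σ_H E[X_H] = 3 · p^{2} = 3 · 1/16 = 3/16.
Numerically: E[X] ≈ 0.1875.

E[X] = 3 · (1/4)^{2} = 3/16 ≈ 0.1875.


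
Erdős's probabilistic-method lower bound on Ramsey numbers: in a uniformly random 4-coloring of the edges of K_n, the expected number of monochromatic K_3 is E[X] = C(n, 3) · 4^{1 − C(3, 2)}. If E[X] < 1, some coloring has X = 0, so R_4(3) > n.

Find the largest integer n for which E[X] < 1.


We need C(n, 3) · 4^{1 − 3} < 1, i.e. C(n, 3) < 4^{3 − 1} = 16.
Check values of n near the boundary:
  n = 3: C(3, 3) = 1; 1 < 16? YES
  n = 4: C(4, 3) = 4; 4 < 16? YES
  n = 5: C(5, 3) = 10; 10 < 16? YES
  n = 6: C(6, 3) = 20; 20 < 16? NO
  n = 7: C(7, 3) = 35; 35 < 16? NO
The largest n with C(n, 3) < 16 is n = 5 (where E[X] = 5/8 ≈ 0.625000). Hence R_4(3) > 5, i.e. R_4(3) ≥ 6.

Largest n = 5; hence R_4(3) > 5.


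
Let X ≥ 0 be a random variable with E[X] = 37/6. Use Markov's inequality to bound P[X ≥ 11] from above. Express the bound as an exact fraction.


μ = E[X] = 37/6, a = 11.
Markov: P[X ≥ 11] ≤ μ/a = (37/6)/11 = 37/66.
Numerically: ≈ 0.5606.
(Since a = 11 > μ = 6.1667, the bound 37/66 is < 1 and informative.)

P[X ≥ 11] ≤ 37/66 ≈ 0.5606.


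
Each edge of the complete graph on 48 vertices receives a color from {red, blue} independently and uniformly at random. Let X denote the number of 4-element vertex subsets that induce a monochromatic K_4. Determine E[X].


Let X = Σ_S X_S over the C(48, 4) = 194580 subsets S of size 4, where X_S = 1 if the K_4 on S is monochromatic.
For a fixed S, the K_4 on S has C(4, 2) = 6 edges. P[all 6 edges red] = (1/2)^6, and likewise for blue, so P[monochromatic] = 2·(1/2)^6 = 2^{1 − 6} = 1/32.
By linearity: E[X] = C(48, 4) · 2^{1 − 6} = 194580 · 1/32 = 48645/8.
Numerically: E[X] ≈ 6080.6250.

E[X] = C(48,4)·2^(1−C(4,2)) = 48645/8 ≈ 6080.6250.


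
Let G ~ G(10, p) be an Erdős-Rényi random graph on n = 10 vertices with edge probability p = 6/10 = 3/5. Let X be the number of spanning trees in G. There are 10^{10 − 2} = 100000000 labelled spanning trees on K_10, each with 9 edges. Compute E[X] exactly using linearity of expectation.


K_10 has 10^{10 − 2} = 100000000 labelled spanning trees.
For each such spanning tree H, let X_H = 1 if all 9 edges of H are present in G. Then P[X_H = 1] = p^{9} = (3/5)^{9} = 19683/1953125.
By linearity of expectation: E[X] = Σ_H E[X_H] = 100000000 · p^{9} = 100000000 · 19683/1953125 = 5038848/5.
Numerically: E[X] ≈ 1.0078e+06.

E[X] = 100000000 · (3/5)^{9} = 5038848/5 ≈ 1.0078e+06.


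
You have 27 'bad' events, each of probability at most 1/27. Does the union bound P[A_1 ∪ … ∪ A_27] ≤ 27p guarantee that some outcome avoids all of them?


Union bound: P[∪_{i=1}^{27} A_i] ≤ Σ_i P[A_i] ≤ 27·p = 27·(1/27) = 1.
Numerically: 1 ≈ 1.00000.
Is 1 < 1? NO.
Since the bound 1 is ≥ 1, the union bound is uninformative here; it does NOT by itself certify existence.

27·p = 1 ≈ 1.00000; existence NOT certified by the union bound.


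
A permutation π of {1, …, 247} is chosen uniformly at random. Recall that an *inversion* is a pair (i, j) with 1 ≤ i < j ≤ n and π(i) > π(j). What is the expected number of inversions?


Write X = Σ X_I over the C(247, 2) = 30381 pairs i < j, with X_I the indicator of one inversion.
There are 30381 indicators.
For each fixed pair i < j, the values π(i) and π(j) are two distinct elements of {1, …, 247} in uniformly random order; by symmetry P[π(i) > π(j)] = 1/2.
By linearity: E[X] = 30381 · (1/2) = C(247, 2) · (1/2) = 30381/2 = 30381/2 ≈ 15190.500000.

E[X] = 30381/2 = 15190.500000.


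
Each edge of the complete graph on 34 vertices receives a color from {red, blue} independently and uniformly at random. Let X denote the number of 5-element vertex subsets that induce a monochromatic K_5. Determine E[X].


Let X = Σ_S X_S over the C(34, 5) = 278256 subsets S of size 5, where X_S = 1 if the K_5 on S is monochromatic.
For a fixed S, the K_5 on S has C(5, 2) = 10 edges. P[all 10 edges red] = (1/2)^10, and likewise for blue, so P[monochromatic] = 2·(1/2)^10 = 2^{1 − 10} = 1/512.
By linearity of expectation: E[X] = C(34, 5) · 2^{1 − 10} = 278256 · 1/512 = 17391/32.
Numerically: E[X] ≈ 543.468750.

E[X] = C(34,5)·2^(1−C(5,2)) = 17391/32 ≈ 543.468750.


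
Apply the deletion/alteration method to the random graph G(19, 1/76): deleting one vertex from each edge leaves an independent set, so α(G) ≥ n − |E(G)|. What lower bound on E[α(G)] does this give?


E[|E(G)|] = C(19, 2)·p = 171 · (1/76) = 9/4.
E[α(G)] ≥ n − E[|E(G)|] = 19 − 9/4 = 67/4.
Numerically: ≈ 16.75000.
(This is only a lower bound; the true E[α(G)] may be larger.)

E[α(G)] ≥ 67/4 ≈ 16.75000.


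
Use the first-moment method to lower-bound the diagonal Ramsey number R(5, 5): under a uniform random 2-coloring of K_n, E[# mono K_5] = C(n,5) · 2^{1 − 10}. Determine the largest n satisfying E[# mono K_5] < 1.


We need C(n, 5) · 2^{1 − 10} < 1, i.e. C(n, 5) < 2^{10 − 1} = 512.
Check values of n near the boundary:
  n = 6: C(6, 5) = 6; 6 < 512? YES
  n = 7: C(7, 5) = 21; 21 < 512? YES
  n = 8: C(8, 5) = 56; 56 < 512? YES
  n = 9: C(9, 5) = 126; 126 < 512? YES
  n = 10: C(10, 5) = 252; 252 < 512? YES
  n = 11: C(11, 5) = 462; 462 < 512? YES
  n = 12: C(12, 5) = 792; 792 < 512? NO
  n = 13: C(13, 5) = 1287; 1287 < 512? NO
  n = 14: C(14, 5) = 2002; 2002 < 512? NO
The largest n with C(n, 5) < 512 is n = 11 (where E[X] = 231/256 ≈ 0.9023438). Hence R(5, 5) > 11, i.e. R(5, 5) ≥ 12.

Largest n = 11; hence R(5, 5) > 11.


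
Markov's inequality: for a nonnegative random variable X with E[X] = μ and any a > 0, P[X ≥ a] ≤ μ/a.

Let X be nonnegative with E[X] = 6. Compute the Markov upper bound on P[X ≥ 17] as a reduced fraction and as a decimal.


μ = E[X] = 6, a = 17.
Markov: P[X ≥ 17] ≤ μ/a = (6)/17 = 6/17.
Numerically: ≈ 0.3529.
(Since a = 17 > μ = 6.0000, the bound 6/17 is < 1 and informative.)

P[X ≥ 17] ≤ 6/17 ≈ 0.3529.


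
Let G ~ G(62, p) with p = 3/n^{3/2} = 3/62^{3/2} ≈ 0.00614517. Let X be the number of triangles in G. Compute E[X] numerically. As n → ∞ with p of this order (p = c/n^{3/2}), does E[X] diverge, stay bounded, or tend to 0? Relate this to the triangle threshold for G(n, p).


Number of potential triangles: C(62, 3) = 37820.
Each occurs with probability p³ ≈ (0.00614517)³ ≈ 2.32060467e-07.
By linearity: E[X] = C(62, 3)·p³ ≈ 37820 · 2.32060467e-07 ≈ 0.008777.
Since α = 3/2 > 1, p = c/n^{3/2} = o(1/n) is below the triangle threshold p ~ 1/n. Asymptotically E[X] ~ (c³/6)·n^{3(1−α)} = (3³/6)·n^{-1.5} → 0, so by Markov's inequality G has no triangles w.h.p.

E[X] ≈ 0.008777; in regime p = Θ(1/n^{3/2}) E[X] tends to 0 (below the triangle threshold p ~ 1/n).


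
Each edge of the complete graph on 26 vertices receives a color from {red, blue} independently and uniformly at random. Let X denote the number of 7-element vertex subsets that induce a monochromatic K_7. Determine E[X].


Let X = Σ_S X_S over the C(26, 7) = 657800 subsets S of size 7, where X_S = 1 if the K_7 on S is monochromatic.
For a fixed S, the K_7 on S has C(7, 2) = 21 edges. P[all 21 edges red] = (1/2)^21, and likewise for blue, so P[monochromatic] = 2·(1/2)^21 = 2^{1 − 21} = 1/1048576.
Summing: E[X] = C(26, 7) · 2^{1 − 21} = 657800 · 1/1048576 = 82225/131072.
Numerically: E[X] ≈ 0.627.

E[X] = C(26,7)·2^(1−C(7,2)) = 82225/131072 ≈ 0.627.


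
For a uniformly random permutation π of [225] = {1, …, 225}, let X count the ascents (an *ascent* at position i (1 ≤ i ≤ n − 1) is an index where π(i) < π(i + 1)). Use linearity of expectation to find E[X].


Write X = Σ X_I over i = 1, …, 224, with X_I the indicator of one ascent.
There are 224 indicators.
For each fixed i, the pair (π(i), π(i+1)) is a uniformly random ordered pair of distinct values from {1, …, 225}; by symmetry P[π(i) < π(i+1)] = 1/2.
By linearity: E[X] = 224 · (1/2) = (225 − 1) · (1/2) = 112 ≈ 112.0000.

E[X] = 112 = 112.0000.


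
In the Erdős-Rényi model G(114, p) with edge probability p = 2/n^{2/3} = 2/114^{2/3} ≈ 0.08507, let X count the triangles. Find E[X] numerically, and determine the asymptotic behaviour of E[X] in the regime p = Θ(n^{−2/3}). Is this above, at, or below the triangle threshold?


Number of potential triangles: C(114, 3) = 240464.
Each occurs with probability p³ ≈ (0.08507)³ ≈ 6.155740e-04.
By linearity: E[X] = C(114, 3)·p³ ≈ 240464 · 6.155740e-04 ≈ 148.0234.
Since α = 2/3 < 1, p = c/n^{2/3} ≫ 1/n is above the triangle threshold p ~ 1/n. Asymptotically E[X] ~ (c³/6)·n^{3(1−α)} = (2³/6)·n^{1} → ∞; triangles are abundant w.h.p.

E[X] ≈ 148.0234; in regime p = Θ(1/n^{2/3}) E[X] diverges (above the triangle threshold p ~ 1/n).


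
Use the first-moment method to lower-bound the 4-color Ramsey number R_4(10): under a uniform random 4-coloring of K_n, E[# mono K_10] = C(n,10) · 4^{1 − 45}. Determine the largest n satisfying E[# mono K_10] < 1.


We need C(n, 10) · 4^{1 − 45} < 1, i.e. C(n, 10) < 4^{45 − 1} = 309485009821345068724781056.
Check values of n near the boundary:
  n = 2017: C(2017, 10) = 300324964434452596180990448; 300324964434452596180990448 < 309485009821345068724781056? YES
  n = 2018: C(2018, 10) = 301820606687612220663963508; 301820606687612220663963508 < 309485009821345068724781056? YES
  n = 2019: C(2019, 10) = 303322949179835278009229628; 303322949179835278009229628 < 309485009821345068724781056? YES
  n = 2020: C(2020, 10) = 304832018578739931133653656; 304832018578739931133653656 < 309485009821345068724781056? YES
  n = 2021: C(2021, 10) = 306347841644770462864800616; 306347841644770462864800616 < 309485009821345068724781056? YES
  n = 2022: C(2022, 10) = 307870445231474093395937796; 307870445231474093395937796 < 309485009821345068724781056? YES
  n = 2023: C(2023, 10) = 309399856285778485315440716; 309399856285778485315440716 < 309485009821345068724781056? YES
  n = 2024: C(2024, 10) = 310936101848269937576192656; 310936101848269937576192656 < 309485009821345068724781056? NO
  n = 2025: C(2025, 10) = 312479209053472269772600560; 312479209053472269772600560 < 309485009821345068724781056? NO
  n = 2026: C(2026, 10) = 314029205130126398094885285; 314029205130126398094885285 < 309485009821345068724781056? NO
The largest n with C(n, 10) < 309485009821345068724781056 is n = 2023 (where E[X] = 77349964071444621328860179/77371252455336267181195264 ≈ 0.999725). Hence R_4(10) > 2023, i.e. R_4(10) ≥ 2024.

Largest n = 2023; hence R_4(10) > 2023.


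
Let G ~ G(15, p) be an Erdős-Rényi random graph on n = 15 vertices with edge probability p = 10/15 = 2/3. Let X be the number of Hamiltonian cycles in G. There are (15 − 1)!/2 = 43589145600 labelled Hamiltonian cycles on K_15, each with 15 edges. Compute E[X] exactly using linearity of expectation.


K_15 has (15 − 1)!/2 = 43589145600 labelled Hamiltonian cycles.
For each such Hamiltonian cycle H, let X_H = 1 if all 15 edges of H are present in G. Then P[X_H = 1] = p^{15} = (2/3)^{15} = 32768/14348907.
By linearity of expectation: E[X] = Σ_H E[X_H] = 43589145600 · p^{15} = 43589145600 · 32768/14348907 = 5877897625600/59049.
Numerically: E[X] ≈ 9.954e+07.

E[X] = 43589145600 · (2/3)^{15} = 5877897625600/59049 ≈ 9.954e+07.


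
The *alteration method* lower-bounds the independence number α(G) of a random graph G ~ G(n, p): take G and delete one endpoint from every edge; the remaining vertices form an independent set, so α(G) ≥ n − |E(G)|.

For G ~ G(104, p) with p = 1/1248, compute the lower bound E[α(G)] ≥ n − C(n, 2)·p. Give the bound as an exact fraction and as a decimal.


E[|E(G)|] = C(104, 2)·p = 5356 · (1/1248) = 103/24.
E[α(G)] ≥ n − E[|E(G)|] = 104 − 103/24 = 2393/24.
Numerically: ≈ 99.708.
(This is only a lower bound; the true E[α(G)] may be larger.)

E[α(G)] ≥ 2393/24 ≈ 99.708.


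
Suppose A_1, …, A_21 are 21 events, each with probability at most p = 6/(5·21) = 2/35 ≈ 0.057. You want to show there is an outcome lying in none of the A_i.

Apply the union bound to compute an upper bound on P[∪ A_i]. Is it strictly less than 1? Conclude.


Union bound: P[∪_{i=1}^{21} A_i] ≤ Σ_i P[A_i] ≤ 21·p = 21·(2/35) = 6/5.
Numerically: 6/5 ≈ 1.200.
Is 6/5 < 1? NO.
Since the bound 6/5 is ≥ 1, the union bound is uninformative here; it does NOT by itself certify existence.

21·p = 6/5 ≈ 1.200; existence NOT certified by the union bound.


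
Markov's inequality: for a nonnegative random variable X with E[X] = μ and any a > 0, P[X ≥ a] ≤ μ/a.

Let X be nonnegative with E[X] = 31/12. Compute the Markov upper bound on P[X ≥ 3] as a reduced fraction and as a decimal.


μ = E[X] = 31/12, a = 3.
Markov: P[X ≥ 3] ≤ μ/a = (31/12)/3 = 31/36.
Numerically: ≈ 0.86111.
(Since a = 3 > μ = 2.58333, the bound 31/36 is < 1 and informative.)

P[X ≥ 3] ≤ 31/36 ≈ 0.86111.


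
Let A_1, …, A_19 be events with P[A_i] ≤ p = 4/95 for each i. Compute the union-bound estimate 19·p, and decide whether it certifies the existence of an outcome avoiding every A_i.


Union bound: P[∪_{i=1}^{19} A_i] ≤ Σ_i P[A_i] ≤ 19·p = 19·(4/95) = 4/5.
Numerically: 4/5 ≈ 0.80000.
Is 4/5 < 1? YES.
Since P[∪ A_i] ≤ 4/5 < 1, the complement has P[∩ A_i^c] ≥ 1 − 4/5 = 1/5 > 0, so some outcome avoids every A_i.

19·p = 4/5 ≈ 0.80000; existence CERTIFIED by the union bound.


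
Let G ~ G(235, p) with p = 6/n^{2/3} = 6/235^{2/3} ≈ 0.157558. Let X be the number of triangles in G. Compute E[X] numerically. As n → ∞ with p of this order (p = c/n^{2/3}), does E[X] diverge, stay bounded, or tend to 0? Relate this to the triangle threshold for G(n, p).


Number of potential triangles: C(235, 3) = 2135445.
Each occurs with probability p³ ≈ (0.157558)³ ≈ 3.91127207e-03.
By linearity: E[X] = C(235, 3)·p³ ≈ 2135445 · 3.91127207e-03 ≈ 8352.306383.
Since α = 2/3 < 1, p = c/n^{2/3} ≫ 1/n is above the triangle threshold p ~ 1/n. Asymptotically E[X] ~ (c³/6)·n^{3(1−α)} = (6³/6)·n^{1} → ∞; triangles are abundant w.h.p.

E[X] ≈ 8352.306383; in regime p = Θ(1/n^{2/3}) E[X] diverges (above the triangle threshold p ~ 1/n).


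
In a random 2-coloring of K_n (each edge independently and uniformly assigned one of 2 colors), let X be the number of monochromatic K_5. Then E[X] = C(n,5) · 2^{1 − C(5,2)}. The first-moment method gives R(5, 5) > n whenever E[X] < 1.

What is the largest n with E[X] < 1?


We need C(n, 5) · 2^{1 − 10} < 1, i.e. C(n, 5) < 2^{10 − 1} = 512.
Check values of n near the boundary:
  n = 9: C(9, 5) = 126; 126 < 512? YES
  n = 10: C(10, 5) = 252; 252 < 512? YES
  n = 11: C(11, 5) = 462; 462 < 512? YES
  n = 12: C(12, 5) = 792; 792 < 512? NO
  n = 13: C(13, 5) = 1287; 1287 < 512? NO
The largest n with C(n, 5) < 512 is n = 11 (where E[X] = 231/256 ≈ 0.9023). Hence R(5, 5) > 11, i.e. R(5, 5) ≥ 12.

Largest n = 11; hence R(5, 5) > 11.


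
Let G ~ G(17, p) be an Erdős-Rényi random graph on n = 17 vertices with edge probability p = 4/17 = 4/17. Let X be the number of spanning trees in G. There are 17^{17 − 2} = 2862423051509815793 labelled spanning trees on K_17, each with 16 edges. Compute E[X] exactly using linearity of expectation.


K_17 has 17^{17 − 2} = 2862423051509815793 labelled spanning trees.
For each such spanning tree H, let X_H = 1 if all 16 edges of H are present in G. Then P[X_H = 1] = p^{16} = (4/17)^{16} = 4294967296/48661191875666868481.
By linearity of expectation: E[X] = Σ_H E[X_H] = 2862423051509815793 · p^{16} = 2862423051509815793 · 4294967296/48661191875666868481 = 4294967296/17.
Numerically: E[X] ≈ 2.52645e+08.

E[X] = 2862423051509815793 · (4/17)^{16} = 4294967296/17 ≈ 2.52645e+08.


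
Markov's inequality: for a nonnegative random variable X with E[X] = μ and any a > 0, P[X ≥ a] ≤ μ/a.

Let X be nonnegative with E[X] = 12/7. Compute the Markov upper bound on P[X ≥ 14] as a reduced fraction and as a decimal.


μ = E[X] = 12/7, a = 14.
Markov: P[X ≥ 14] ≤ μ/a = (12/7)/14 = 6/49.
Numerically: ≈ 0.122.
(Since a = 14 > μ = 1.714, the bound 6/49 is < 1 and informative.)

P[X ≥ 14] ≤ 6/49 ≈ 0.122.


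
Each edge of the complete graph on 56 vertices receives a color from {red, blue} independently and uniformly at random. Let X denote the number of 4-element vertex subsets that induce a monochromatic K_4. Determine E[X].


Let X = Σ_S X_S over the C(56, 4) = 367290 subsets S of size 4, where X_S = 1 if the K_4 on S is monochromatic.
For a fixed S, the K_4 on S has C(4, 2) = 6 edges. P[all 6 edges red] = (1/2)^6, and likewise for blue, so P[monochromatic] = 2·(1/2)^6 = 2^{1 − 6} = 1/32.
By linearity of expectation: E[X] = C(56, 4) · 2^{1 − 6} = 367290 · 1/32 = 183645/16.
Numerically: E[X] ≈ 11477.812500.

E[X] = C(56,4)·2^(1−C(4,2)) = 183645/16 ≈ 11477.812500.


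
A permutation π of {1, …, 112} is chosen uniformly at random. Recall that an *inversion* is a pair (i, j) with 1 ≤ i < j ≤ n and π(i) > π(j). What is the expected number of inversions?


Write X = Σ X_I over the C(112, 2) = 6216 pairs i < j, with X_I the indicator of one inversion.
There are 6216 indicators.
For each fixed pair i < j, the values π(i) and π(j) are two distinct elements of {1, …, 112} in uniformly random order; by symmetry P[π(i) > π(j)] = 1/2.
By linearity: E[X] = 6216 · (1/2) = C(112, 2) · (1/2) = 6216/2 = 3108 ≈ 3108.000.

E[X] = 3108 = 3108.000.


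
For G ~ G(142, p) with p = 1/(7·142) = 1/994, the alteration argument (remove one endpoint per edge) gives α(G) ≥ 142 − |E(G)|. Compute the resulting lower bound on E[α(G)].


E[|E(G)|] = C(142, 2)·p = 10011 · (1/994) = 141/14.
E[α(G)] ≥ n − E[|E(G)|] = 142 − 141/14 = 1847/14.
Numerically: ≈ 131.9286.
(This is only a lower bound; the true E[α(G)] may be larger.)

E[α(G)] ≥ 1847/14 ≈ 131.9286.


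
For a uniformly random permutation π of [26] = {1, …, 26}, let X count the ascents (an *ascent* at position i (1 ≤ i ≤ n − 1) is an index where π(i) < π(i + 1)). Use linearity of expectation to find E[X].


Write X = Σ X_I over i = 1, …, 25, with X_I the indicator of one ascent.
There are 25 indicators.
For each fixed i, the pair (π(i), π(i+1)) is a uniformly random ordered pair of distinct values from {1, …, 26}; by symmetry P[π(i) < π(i+1)] = 1/2.
By linearity: E[X] = 25 · (1/2) = (26 − 1) · (1/2) = 25/2 ≈ 12.500000.

E[X] = 25/2 = 12.500000.


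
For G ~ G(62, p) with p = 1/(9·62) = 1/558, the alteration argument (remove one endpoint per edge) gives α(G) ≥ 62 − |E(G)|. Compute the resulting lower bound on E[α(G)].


E[|E(G)|] = C(62, 2)·p = 1891 · (1/558) = 61/18.
E[α(G)] ≥ n − E[|E(G)|] = 62 − 61/18 = 1055/18.
Numerically: ≈ 58.611.
(This is only a lower bound; the true E[α(G)] may be larger.)

E[α(G)] ≥ 1055/18 ≈ 58.611.


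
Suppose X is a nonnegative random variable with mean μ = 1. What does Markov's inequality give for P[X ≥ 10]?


μ = E[X] = 1, a = 10.
Markov: P[X ≥ 10] ≤ μ/a = (1)/10 = 1/10.
Numerically: ≈ 0.100000.
(Since a = 10 > μ = 1.000000, the bound 1/10 is < 1 and informative.)

P[X ≥ 10] ≤ 1/10 ≈ 0.100000.


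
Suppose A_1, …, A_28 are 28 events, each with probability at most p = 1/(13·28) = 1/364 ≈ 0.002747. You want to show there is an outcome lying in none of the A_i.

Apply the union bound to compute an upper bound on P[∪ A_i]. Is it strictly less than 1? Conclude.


Union bound: P[∪_{i=1}^{28} A_i] ≤ Σ_i P[A_i] ≤ 28·p = 28·(1/364) = 1/13.
Numerically: 1/13 ≈ 0.076923.
Is 1/13 < 1? YES.
Since P[∪ A_i] ≤ 1/13 < 1, the complement has P[∩ A_i^c] ≥ 1 − 1/13 = 12/13 > 0, so some outcome avoids every A_i.

28·p = 1/13 ≈ 0.076923; existence CERTIFIED by the union bound.


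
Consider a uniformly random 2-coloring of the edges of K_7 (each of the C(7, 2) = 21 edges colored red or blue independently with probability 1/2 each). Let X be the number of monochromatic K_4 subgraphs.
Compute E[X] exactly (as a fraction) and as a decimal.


Let X = Σ_S X_S over the C(7, 4) = 35 subsets S of size 4, where X_S = 1 if the K_4 on S is monochromatic.
For a fixed S, the K_4 on S has C(4, 2) = 6 edges. P[all 6 edges red] = (1/2)^6, and likewise for blue, so P[monochromatic] = 2·(1/2)^6 = 2^{1 − 6} = 1/32.
By linearity: E[X] = C(7, 4) · 2^{1 − 6} = 35 · 1/32 = 35/32.
Numerically: E[X] ≈ 1.0938.

E[X] = C(7,4)·2^(1−C(4,2)) = 35/32 ≈ 1.0938.


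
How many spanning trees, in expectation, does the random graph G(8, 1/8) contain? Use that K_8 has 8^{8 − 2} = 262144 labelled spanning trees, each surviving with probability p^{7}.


K_8 has 8^{8 − 2} = 262144 labelled spanning trees.
For each such spanning tree H, let X_H = 1 if all 7 edges of H are present in G. Then P[X_H = 1] = p^{7} = (1/8)^{7} = 1/2097152.
Summing the indicators: E[X] = Σ_H E[X_H] = 262144 · p^{7} = 262144 · 1/2097152 = 1/8.
Numerically: E[X] ≈ 0.125.

E[X] = 262144 · (1/8)^{7} = 1/8 ≈ 0.125.


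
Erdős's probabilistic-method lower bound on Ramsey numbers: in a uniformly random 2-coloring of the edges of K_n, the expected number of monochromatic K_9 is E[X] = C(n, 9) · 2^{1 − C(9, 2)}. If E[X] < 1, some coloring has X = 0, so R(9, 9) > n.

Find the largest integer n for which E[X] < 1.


We need C(n, 9) · 2^{1 − 36} < 1, i.e. C(n, 9) < 2^{36 − 1} = 34359738368.
Check values of n near the boundary:
  n = 60: C(60, 9) = 14783142660; 14783142660 < 34359738368? YES
  n = 61: C(61, 9) = 17341763505; 17341763505 < 34359738368? YES
  n = 62: C(62, 9) = 20286591270; 20286591270 < 34359738368? YES
  n = 63: C(63, 9) = 23667689815; 23667689815 < 34359738368? YES
  n = 64: C(64, 9) = 27540584512; 27540584512 < 34359738368? YES
  n = 65: C(65, 9) = 31966749880; 31966749880 < 34359738368? YES
  n = 66: C(66, 9) = 37014131440; 37014131440 < 34359738368? NO
  n = 67: C(67, 9) = 42757703560; 42757703560 < 34359738368? NO
The largest n with C(n, 9) < 34359738368 is n = 65 (where E[X] = 3995843735/4294967296 ≈ 0.93035). Hence R(9, 9) > 65, i.e. R(9, 9) ≥ 66.

Largest n = 65; hence R(9, 9) > 65.


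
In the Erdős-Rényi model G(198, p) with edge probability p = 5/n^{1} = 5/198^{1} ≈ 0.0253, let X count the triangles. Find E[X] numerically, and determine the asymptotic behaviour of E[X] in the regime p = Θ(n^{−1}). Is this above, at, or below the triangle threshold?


Number of potential triangles: C(198, 3) = 1274196.
Each occurs with probability p³ ≈ (0.0253)³ ≈ 1.61033e-05.
By linearity: E[X] = C(198, 3)·p³ ≈ 1274196 · 1.61033e-05 ≈ 20.519.
Here α = 1, so p = 5/n is exactly at the triangle threshold p ~ 1/n. Asymptotically E[X] → c³/6 = 5³/6 = 125/6 ≈ 20.833, a bounded constant. In this regime the triangle count is asymptotically Poisson(c³/6).

E[X] ≈ 20.519; in regime p = Θ(1/n^{1}) E[X] stays bounded (at the triangle threshold p ~ 1/n).


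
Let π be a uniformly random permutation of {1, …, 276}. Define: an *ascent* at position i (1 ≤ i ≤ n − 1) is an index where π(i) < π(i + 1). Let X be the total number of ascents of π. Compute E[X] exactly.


Write X = Σ X_I over i = 1, …, 275, with X_I the indicator of one ascent.
There are 275 indicators.
For each fixed i, the pair (π(i), π(i+1)) is a uniformly random ordered pair of distinct values from {1, …, 276}; by symmetry P[π(i) < π(i+1)] = 1/2.
By linearity: E[X] = 275 · (1/2) = (276 − 1) · (1/2) = 275/2 ≈ 137.5000.

E[X] = 275/2 = 137.5000.


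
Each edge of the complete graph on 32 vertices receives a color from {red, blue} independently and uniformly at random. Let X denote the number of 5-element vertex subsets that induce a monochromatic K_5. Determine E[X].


Let X = Σ_S X_S over the C(32, 5) = 201376 subsets S of size 5, where X_S = 1 if the K_5 on S is monochromatic.
For a fixed S, the K_5 on S has C(5, 2) = 10 edges. P[all 10 edges red] = (1/2)^10, and likewise for blue, so P[monochromatic] = 2·(1/2)^10 = 2^{1 − 10} = 1/512.
Summing: E[X] = C(32, 5) · 2^{1 − 10} = 201376 · 1/512 = 6293/16.
Numerically: E[X] ≈ 393.31250.

E[X] = C(32,5)·2^(1−C(5,2)) = 6293/16 ≈ 393.31250.
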